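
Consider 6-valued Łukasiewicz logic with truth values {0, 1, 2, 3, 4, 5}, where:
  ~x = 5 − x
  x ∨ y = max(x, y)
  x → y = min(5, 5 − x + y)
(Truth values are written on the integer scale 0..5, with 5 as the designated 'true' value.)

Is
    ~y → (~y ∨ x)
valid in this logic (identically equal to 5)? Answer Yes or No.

At x = 2, y = 4, for instance:
~y = ~4 = 1
~y ∨ x = 1 ∨ 2 = 2
~y → (~y ∨ x) = 1 → 2 = 5
and checking the remaining 35 assignments likewise gives ≥ 5 in every case.

Yes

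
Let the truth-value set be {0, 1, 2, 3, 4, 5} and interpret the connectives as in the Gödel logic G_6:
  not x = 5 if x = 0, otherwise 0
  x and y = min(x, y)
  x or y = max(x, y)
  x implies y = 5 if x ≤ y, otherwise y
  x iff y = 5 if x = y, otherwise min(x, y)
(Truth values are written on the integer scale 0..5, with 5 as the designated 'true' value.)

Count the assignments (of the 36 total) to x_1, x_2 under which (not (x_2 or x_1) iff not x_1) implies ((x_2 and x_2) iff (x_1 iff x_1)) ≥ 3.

20

value 5: 10 assignments (counts)
value 4: 5 assignments (counts)
value 3: 5 assignments (counts)
value 2: 5 assignments
value 1: 5 assignments
value 0: 6 assignments
So 20 of the 36 assignments meet the threshold.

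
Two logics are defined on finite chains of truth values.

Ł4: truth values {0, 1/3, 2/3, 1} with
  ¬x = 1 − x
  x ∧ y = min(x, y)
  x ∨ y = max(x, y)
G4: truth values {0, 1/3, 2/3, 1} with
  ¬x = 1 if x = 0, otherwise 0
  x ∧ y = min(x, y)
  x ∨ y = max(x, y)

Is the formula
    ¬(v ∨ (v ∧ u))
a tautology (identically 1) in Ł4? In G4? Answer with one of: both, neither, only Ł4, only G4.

In Ł4: at u = 0, v = 1/3 the value is 2/3 — not a tautology.
In G4: at u = 0, v = 1/3 the value is 0 — not a tautology.

neither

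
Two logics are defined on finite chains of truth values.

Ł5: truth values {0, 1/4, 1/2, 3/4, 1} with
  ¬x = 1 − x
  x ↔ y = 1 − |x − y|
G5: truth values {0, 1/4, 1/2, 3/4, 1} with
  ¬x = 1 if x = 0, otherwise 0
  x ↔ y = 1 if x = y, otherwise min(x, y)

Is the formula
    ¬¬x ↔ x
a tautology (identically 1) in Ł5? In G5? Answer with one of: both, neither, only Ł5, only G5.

In Ł5: every assignment gives 1 — tautology.
In G5: at x = 1/4 the value is 1/4 — not a tautology.

only Ł5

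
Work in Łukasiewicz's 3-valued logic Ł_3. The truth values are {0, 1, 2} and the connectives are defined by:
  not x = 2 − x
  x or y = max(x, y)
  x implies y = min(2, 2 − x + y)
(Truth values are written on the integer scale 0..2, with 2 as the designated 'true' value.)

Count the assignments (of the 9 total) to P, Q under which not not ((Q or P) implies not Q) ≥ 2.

5

P = 0, Q = 0 ↦ 2  ≥
P = 0, Q = 1 ↦ 2  ≥
P = 0, Q = 2 ↦ 0  <
P = 1, Q = 0 ↦ 2  ≥
P = 1, Q = 1 ↦ 2  ≥
P = 1, Q = 2 ↦ 0  <
P = 2, Q = 0 ↦ 2  ≥
P = 2, Q = 1 ↦ 1  <
P = 2, Q = 2 ↦ 0  <
So 5 of the 9 assignments meet the threshold.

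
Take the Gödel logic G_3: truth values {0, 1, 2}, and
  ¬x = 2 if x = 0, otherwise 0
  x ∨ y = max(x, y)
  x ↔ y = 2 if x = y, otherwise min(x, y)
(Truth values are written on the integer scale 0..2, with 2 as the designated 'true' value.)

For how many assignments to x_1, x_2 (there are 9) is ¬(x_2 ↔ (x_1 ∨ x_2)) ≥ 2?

x_1 = 0, x_2 = 0 ↦ 0  <
x_1 = 0, x_2 = 1 ↦ 0  <
x_1 = 0, x_2 = 2 ↦ 0  <
x_1 = 1, x_2 = 0 ↦ 2  ≥
x_1 = 1, x_2 = 1 ↦ 0  <
x_1 = 1, x_2 = 2 ↦ 0  <
x_1 = 2, x_2 = 0 ↦ 2  ≥
x_1 = 2, x_2 = 1 ↦ 0  <
x_1 = 2, x_2 = 2 ↦ 0  <
So 2 of the 9 assignments meet the threshold.

2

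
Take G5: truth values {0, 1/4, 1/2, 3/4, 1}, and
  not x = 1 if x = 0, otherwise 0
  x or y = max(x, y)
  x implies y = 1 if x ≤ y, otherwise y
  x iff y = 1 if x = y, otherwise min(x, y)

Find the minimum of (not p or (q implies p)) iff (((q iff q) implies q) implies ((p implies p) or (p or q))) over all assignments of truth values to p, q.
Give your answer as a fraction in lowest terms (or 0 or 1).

1/4

Take p = 1/4, q = 1/2:
not p = not 1/4 = 0
q implies p = 1/2 implies 1/4 = 1/4
not p or (q implies p) = 0 or 1/4 = 1/4
q iff q = 1/2 iff 1/2 = 1
(q iff q) implies q = 1 implies 1/2 = 1/2
p implies p = 1/4 implies 1/4 = 1
p or q = 1/4 or 1/2 = 1/2
(p implies p) or (p or q) = 1 or 1/2 = 1
((q iff q) implies q) implies ((p implies p) or (p or q)) = 1/2 implies 1 = 1
(not p or (q implies p)) iff (((q iff q) implies q) implies ((p implies p) or (p or q))) = 1/4 iff 1 = 1/4
No assignment yields a value below 1/4, so this is the minimum.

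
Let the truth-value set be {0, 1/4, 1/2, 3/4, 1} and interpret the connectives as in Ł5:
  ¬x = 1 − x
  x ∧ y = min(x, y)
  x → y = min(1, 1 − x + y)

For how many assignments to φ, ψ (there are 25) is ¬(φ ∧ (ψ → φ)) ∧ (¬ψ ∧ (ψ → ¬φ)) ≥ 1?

value 1: 1 assignment (counts)
value 3/4: 3 assignments
value 1/2: 5 assignments
value 1/4: 7 assignments
value 0: 9 assignments
So 1 of the 25 assignments meets the threshold.

1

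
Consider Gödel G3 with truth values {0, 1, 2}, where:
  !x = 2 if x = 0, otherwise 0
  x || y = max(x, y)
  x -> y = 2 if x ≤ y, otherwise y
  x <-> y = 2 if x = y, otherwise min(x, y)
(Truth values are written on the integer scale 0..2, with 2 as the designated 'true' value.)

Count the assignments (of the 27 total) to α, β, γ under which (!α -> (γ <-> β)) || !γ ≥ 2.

value 2: 23 assignments (counts)
value 1: 2 assignments
value 0: 2 assignments
So 23 of the 27 assignments meet the threshold.

23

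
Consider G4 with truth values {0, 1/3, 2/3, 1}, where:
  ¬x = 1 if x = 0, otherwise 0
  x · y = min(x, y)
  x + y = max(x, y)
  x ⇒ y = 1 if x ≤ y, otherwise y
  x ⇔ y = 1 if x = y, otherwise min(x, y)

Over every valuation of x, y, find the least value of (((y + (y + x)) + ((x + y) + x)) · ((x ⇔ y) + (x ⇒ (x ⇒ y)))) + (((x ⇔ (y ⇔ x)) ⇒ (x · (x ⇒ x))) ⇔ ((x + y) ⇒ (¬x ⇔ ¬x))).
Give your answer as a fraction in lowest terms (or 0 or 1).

Take x = 0, y = 1/3:
y + x = 1/3 + 0 = 1/3
y + (y + x) = 1/3 + 1/3 = 1/3
x + y = 0 + 1/3 = 1/3
(x + y) + x = 1/3 + 0 = 1/3
(y + (y + x)) + ((x + y) + x) = 1/3 + 1/3 = 1/3
x ⇔ y = 0 ⇔ 1/3 = 0
x ⇒ y = 0 ⇒ 1/3 = 1
x ⇒ (x ⇒ y) = 0 ⇒ 1 = 1
(x ⇔ y) + (x ⇒ (x ⇒ y)) = 0 + 1 = 1
((y + (y + x)) + ((x + y) + x)) · ((x ⇔ y) + (x ⇒ (x ⇒ y))) = 1/3 · 1 = 1/3
y ⇔ x = 1/3 ⇔ 0 = 0
x ⇔ (y ⇔ x) = 0 ⇔ 0 = 1
x ⇒ x = 0 ⇒ 0 = 1
x · (x ⇒ x) = 0 · 1 = 0
(x ⇔ (y ⇔ x)) ⇒ (x · (x ⇒ x)) = 1 ⇒ 0 = 0
x + y = 0 + 1/3 = 1/3
¬x = ¬0 = 1
¬x = ¬0 = 1
¬x ⇔ ¬x = 1 ⇔ 1 = 1
(x + y) ⇒ (¬x ⇔ ¬x) = 1/3 ⇒ 1 = 1
((x ⇔ (y ⇔ x)) ⇒ (x · (x ⇒ x))) ⇔ ((x + y) ⇒ (¬x ⇔ ¬x)) = 0 ⇔ 1 = 0
(((y + (y + x)) + ((x + y) + x)) · ((x ⇔ y) + (x ⇒ (x ⇒ y)))) + (((x ⇔ (y ⇔ x)) ⇒ (x · (x ⇒ x))) ⇔ ((x + y) ⇒ (¬x ⇔ ¬x))) = 1/3 + 0 = 1/3
No assignment yields a value below 1/3, so this is the minimum.

1/3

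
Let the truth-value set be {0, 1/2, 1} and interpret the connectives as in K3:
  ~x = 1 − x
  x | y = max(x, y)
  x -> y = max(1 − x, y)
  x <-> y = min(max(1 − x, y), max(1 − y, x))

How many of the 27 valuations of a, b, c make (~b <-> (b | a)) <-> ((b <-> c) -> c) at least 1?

value 1: 2 assignments (counts)
value 1/2: 17 assignments
value 0: 8 assignments
So 2 of the 27 assignments meet the threshold.

2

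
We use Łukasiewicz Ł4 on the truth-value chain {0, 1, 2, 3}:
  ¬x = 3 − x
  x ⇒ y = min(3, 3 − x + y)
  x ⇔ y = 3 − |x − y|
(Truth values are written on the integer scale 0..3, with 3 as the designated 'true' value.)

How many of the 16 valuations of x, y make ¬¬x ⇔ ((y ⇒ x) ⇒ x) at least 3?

10

x = 0, y = 0 ↦ 3  ≥
x = 0, y = 1 ↦ 2  <
x = 0, y = 2 ↦ 1  <
x = 0, y = 3 ↦ 0  <
x = 1, y = 0 ↦ 3  ≥
x = 1, y = 1 ↦ 3  ≥
x = 1, y = 2 ↦ 2  <
x = 1, y = 3 ↦ 1  <
x = 2, y = 0 ↦ 3  ≥
x = 2, y = 1 ↦ 3  ≥
x = 2, y = 2 ↦ 3  ≥
x = 2, y = 3 ↦ 2  <
x = 3, y = 0 ↦ 3  ≥
x = 3, y = 1 ↦ 3  ≥
x = 3, y = 2 ↦ 3  ≥
x = 3, y = 3 ↦ 3  ≥
So 10 of the 16 assignments meet the threshold.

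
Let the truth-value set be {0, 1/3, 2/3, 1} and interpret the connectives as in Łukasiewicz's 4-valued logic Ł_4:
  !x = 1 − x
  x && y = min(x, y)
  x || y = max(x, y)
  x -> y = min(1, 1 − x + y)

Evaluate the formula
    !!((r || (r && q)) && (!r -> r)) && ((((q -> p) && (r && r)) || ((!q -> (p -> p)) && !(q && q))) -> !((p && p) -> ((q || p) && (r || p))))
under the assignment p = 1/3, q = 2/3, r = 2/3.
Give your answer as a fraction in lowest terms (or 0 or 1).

r && q = 2/3 && 2/3 = 2/3
r || (r && q) = 2/3 || 2/3 = 2/3
!r = !2/3 = 1/3
!r -> r = 1/3 -> 2/3 = 1
(r || (r && q)) && (!r -> r) = 2/3 && 1 = 2/3
!((r || (r && q)) && (!r -> r)) = !2/3 = 1/3
!!((r || (r && q)) && (!r -> r)) = !1/3 = 2/3
q -> p = 2/3 -> 1/3 = 2/3
r && r = 2/3 && 2/3 = 2/3
(q -> p) && (r && r) = 2/3 && 2/3 = 2/3
!q = !2/3 = 1/3
p -> p = 1/3 -> 1/3 = 1
!q -> (p -> p) = 1/3 -> 1 = 1
q && q = 2/3 && 2/3 = 2/3
!(q && q) = !2/3 = 1/3
(!q -> (p -> p)) && !(q && q) = 1 && 1/3 = 1/3
((q -> p) && (r && r)) || ((!q -> (p -> p)) && !(q && q)) = 2/3 || 1/3 = 2/3
p && p = 1/3 && 1/3 = 1/3
q || p = 2/3 || 1/3 = 2/3
r || p = 2/3 || 1/3 = 2/3
(q || p) && (r || p) = 2/3 && 2/3 = 2/3
(p && p) -> ((q || p) && (r || p)) = 1/3 -> 2/3 = 1
!((p && p) -> ((q || p) && (r || p))) = !1 = 0
(((q -> p) && (r && r)) || ((!q -> (p -> p)) && !(q && q))) -> !((p && p) -> ((q || p) && (r || p))) = 2/3 -> 0 = 1/3
!!((r || (r && q)) && (!r -> r)) && ((((q -> p) && (r && r)) || ((!q -> (p -> p)) && !(q && q))) -> !((p && p) -> ((q || p) && (r || p)))) = 2/3 && 1/3 = 1/3

1/3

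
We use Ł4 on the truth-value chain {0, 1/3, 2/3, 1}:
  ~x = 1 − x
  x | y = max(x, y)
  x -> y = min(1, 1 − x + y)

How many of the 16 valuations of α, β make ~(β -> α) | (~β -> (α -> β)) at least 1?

12

α = 0, β = 0 ↦ 1  ≥
α = 0, β = 1/3 ↦ 1  ≥
α = 0, β = 2/3 ↦ 1  ≥
α = 0, β = 1 ↦ 1  ≥
α = 1/3, β = 0 ↦ 2/3  <
α = 1/3, β = 1/3 ↦ 1  ≥
α = 1/3, β = 2/3 ↦ 1  ≥
α = 1/3, β = 1 ↦ 1  ≥
α = 2/3, β = 0 ↦ 1/3  <
α = 2/3, β = 1/3 ↦ 1  ≥
α = 2/3, β = 2/3 ↦ 1  ≥
α = 2/3, β = 1 ↦ 1  ≥
α = 1, β = 0 ↦ 0  <
α = 1, β = 1/3 ↦ 2/3  <
α = 1, β = 2/3 ↦ 1  ≥
α = 1, β = 1 ↦ 1  ≥
So 12 of the 16 assignments meet the threshold.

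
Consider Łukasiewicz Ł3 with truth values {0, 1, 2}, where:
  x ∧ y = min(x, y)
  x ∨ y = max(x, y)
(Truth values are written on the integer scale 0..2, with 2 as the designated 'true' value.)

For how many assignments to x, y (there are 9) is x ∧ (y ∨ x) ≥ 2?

x = 0, y = 0 ↦ 0  <
x = 0, y = 1 ↦ 0  <
x = 0, y = 2 ↦ 0  <
x = 1, y = 0 ↦ 1  <
x = 1, y = 1 ↦ 1  <
x = 1, y = 2 ↦ 1  <
x = 2, y = 0 ↦ 2  ≥
x = 2, y = 1 ↦ 2  ≥
x = 2, y = 2 ↦ 2  ≥
So 3 of the 9 assignments meet the threshold.

3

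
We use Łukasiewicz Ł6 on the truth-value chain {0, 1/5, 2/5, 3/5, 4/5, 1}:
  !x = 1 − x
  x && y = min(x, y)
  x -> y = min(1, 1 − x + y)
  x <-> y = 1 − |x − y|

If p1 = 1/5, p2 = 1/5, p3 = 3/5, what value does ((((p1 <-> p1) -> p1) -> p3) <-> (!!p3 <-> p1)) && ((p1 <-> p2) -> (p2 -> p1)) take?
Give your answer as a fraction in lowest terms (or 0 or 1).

3/5

p1 <-> p1 = 1/5 <-> 1/5 = 1
(p1 <-> p1) -> p1 = 1 -> 1/5 = 1/5
((p1 <-> p1) -> p1) -> p3 = 1/5 -> 3/5 = 1
!p3 = !3/5 = 2/5
!!p3 = !2/5 = 3/5
!!p3 <-> p1 = 3/5 <-> 1/5 = 3/5
(((p1 <-> p1) -> p1) -> p3) <-> (!!p3 <-> p1) = 1 <-> 3/5 = 3/5
p1 <-> p2 = 1/5 <-> 1/5 = 1
p2 -> p1 = 1/5 -> 1/5 = 1
(p1 <-> p2) -> (p2 -> p1) = 1 -> 1 = 1
((((p1 <-> p1) -> p1) -> p3) <-> (!!p3 <-> p1)) && ((p1 <-> p2) -> (p2 -> p1)) = 3/5 && 1 = 3/5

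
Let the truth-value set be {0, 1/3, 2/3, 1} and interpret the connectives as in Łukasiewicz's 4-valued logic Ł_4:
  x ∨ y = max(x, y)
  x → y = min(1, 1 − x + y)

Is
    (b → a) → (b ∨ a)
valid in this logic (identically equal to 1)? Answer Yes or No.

No

Counterexample: take a = 0, b = 0.
b → a = 0 → 0 = 1
b ∨ a = 0 ∨ 0 = 0
(b → a) → (b ∨ a) = 1 → 0 = 0
This gives 0 ≠ 1.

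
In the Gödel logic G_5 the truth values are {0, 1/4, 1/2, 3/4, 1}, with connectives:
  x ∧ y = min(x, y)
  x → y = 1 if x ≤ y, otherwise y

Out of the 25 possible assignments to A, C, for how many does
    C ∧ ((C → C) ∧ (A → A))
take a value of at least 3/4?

value 1: 5 assignments (counts)
value 3/4: 5 assignments (counts)
value 1/2: 5 assignments
value 1/4: 5 assignments
value 0: 5 assignments
So 10 of the 25 assignments meet the threshold.

10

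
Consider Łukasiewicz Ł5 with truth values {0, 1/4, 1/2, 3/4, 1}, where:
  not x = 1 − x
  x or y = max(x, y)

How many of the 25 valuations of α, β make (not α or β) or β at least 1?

value 1: 9 assignments (counts)
value 3/4: 7 assignments
value 1/2: 5 assignments
value 1/4: 3 assignments
value 0: 1 assignment
So 9 of the 25 assignments meet the threshold.

9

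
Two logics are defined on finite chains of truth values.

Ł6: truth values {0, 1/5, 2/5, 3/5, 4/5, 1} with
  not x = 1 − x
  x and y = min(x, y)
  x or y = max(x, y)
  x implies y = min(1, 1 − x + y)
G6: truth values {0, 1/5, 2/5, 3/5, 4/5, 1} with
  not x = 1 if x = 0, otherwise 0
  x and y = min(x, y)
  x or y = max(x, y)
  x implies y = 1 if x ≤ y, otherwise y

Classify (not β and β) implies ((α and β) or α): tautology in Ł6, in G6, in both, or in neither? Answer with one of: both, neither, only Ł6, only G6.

only G6

In Ł6: at α = 0, β = 1/5 the value is 4/5 — not a tautology.
In G6: every assignment gives 1 — tautology.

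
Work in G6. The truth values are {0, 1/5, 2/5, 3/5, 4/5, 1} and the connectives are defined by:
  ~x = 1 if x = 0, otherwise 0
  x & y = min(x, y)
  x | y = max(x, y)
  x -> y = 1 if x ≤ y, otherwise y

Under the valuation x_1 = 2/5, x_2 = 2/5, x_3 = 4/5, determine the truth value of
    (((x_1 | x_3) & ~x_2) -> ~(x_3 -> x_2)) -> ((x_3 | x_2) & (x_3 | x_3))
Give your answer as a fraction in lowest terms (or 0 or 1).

x_1 | x_3 = 2/5 | 4/5 = 4/5
~x_2 = ~2/5 = 0
(x_1 | x_3) & ~x_2 = 4/5 & 0 = 0
x_3 -> x_2 = 4/5 -> 2/5 = 2/5
~(x_3 -> x_2) = ~2/5 = 0
((x_1 | x_3) & ~x_2) -> ~(x_3 -> x_2) = 0 -> 0 = 1
x_3 | x_2 = 4/5 | 2/5 = 4/5
x_3 | x_3 = 4/5 | 4/5 = 4/5
(x_3 | x_2) & (x_3 | x_3) = 4/5 & 4/5 = 4/5
(((x_1 | x_3) & ~x_2) -> ~(x_3 -> x_2)) -> ((x_3 | x_2) & (x_3 | x_3)) = 1 -> 4/5 = 4/5

4/5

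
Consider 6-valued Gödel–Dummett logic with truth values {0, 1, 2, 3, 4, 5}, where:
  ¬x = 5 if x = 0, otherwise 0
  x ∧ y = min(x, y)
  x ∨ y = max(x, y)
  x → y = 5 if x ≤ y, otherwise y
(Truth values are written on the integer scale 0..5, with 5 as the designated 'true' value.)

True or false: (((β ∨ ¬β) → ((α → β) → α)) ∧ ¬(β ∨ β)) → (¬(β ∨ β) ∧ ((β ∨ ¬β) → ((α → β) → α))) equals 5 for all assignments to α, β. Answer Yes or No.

At α = 3, β = 5, for instance:
¬β = ¬5 = 0
β ∨ ¬β = 5 ∨ 0 = 5
α → β = 3 → 5 = 5
(α → β) → α = 5 → 3 = 3
(β ∨ ¬β) → ((α → β) → α) = 5 → 3 = 3
β ∨ β = 5 ∨ 5 = 5
¬(β ∨ β) = ¬5 = 0
((β ∨ ¬β) → ((α → β) → α)) ∧ ¬(β ∨ β) = 3 ∧ 0 = 0
¬(β ∨ β) ∧ ((β ∨ ¬β) → ((α → β) → α)) = 0 ∧ 3 = 0
(((β ∨ ¬β) → ((α → β) → α)) ∧ ¬(β ∨ β)) → (¬(β ∨ β) ∧ ((β ∨ ¬β) → ((α → β) → α))) = 0 → 0 = 5
and checking the remaining 35 assignments likewise gives ≥ 5 in every case.

Yes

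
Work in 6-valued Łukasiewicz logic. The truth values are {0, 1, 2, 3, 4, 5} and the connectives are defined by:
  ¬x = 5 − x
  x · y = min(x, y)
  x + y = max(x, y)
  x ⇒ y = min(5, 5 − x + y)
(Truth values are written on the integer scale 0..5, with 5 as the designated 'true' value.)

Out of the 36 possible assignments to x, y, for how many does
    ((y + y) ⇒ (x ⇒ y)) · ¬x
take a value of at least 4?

value 5: 6 assignments (counts)
value 4: 6 assignments (counts)
value 3: 6 assignments
value 2: 6 assignments
value 1: 6 assignments
value 0: 6 assignments
So 12 of the 36 assignments meet the threshold.

12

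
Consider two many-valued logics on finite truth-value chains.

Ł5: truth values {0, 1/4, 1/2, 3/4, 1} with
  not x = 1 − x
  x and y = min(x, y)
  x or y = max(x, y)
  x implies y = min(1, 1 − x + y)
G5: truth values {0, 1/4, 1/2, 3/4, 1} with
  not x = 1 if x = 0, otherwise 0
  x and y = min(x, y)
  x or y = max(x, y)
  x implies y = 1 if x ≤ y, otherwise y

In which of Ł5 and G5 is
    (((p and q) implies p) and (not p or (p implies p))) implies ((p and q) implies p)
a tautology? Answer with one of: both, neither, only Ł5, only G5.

both

In Ł5: every assignment gives 1 — tautology.
In G5: every assignment gives 1 — tautology.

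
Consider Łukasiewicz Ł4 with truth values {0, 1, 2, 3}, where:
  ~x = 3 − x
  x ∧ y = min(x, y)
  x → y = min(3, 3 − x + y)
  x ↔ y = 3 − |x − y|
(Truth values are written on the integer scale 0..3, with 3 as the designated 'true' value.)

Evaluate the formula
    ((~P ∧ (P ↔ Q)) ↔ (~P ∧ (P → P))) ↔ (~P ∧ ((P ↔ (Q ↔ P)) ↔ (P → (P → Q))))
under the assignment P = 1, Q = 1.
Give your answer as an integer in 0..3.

1

~P = ~1 = 2
P ↔ Q = 1 ↔ 1 = 3
~P ∧ (P ↔ Q) = 2 ∧ 3 = 2
~P = ~1 = 2
P → P = 1 → 1 = 3
~P ∧ (P → P) = 2 ∧ 3 = 2
(~P ∧ (P ↔ Q)) ↔ (~P ∧ (P → P)) = 2 ↔ 2 = 3
~P = ~1 = 2
Q ↔ P = 1 ↔ 1 = 3
P ↔ (Q ↔ P) = 1 ↔ 3 = 1
P → Q = 1 → 1 = 3
P → (P → Q) = 1 → 3 = 3
(P ↔ (Q ↔ P)) ↔ (P → (P → Q)) = 1 ↔ 3 = 1
~P ∧ ((P ↔ (Q ↔ P)) ↔ (P → (P → Q))) = 2 ∧ 1 = 1
((~P ∧ (P ↔ Q)) ↔ (~P ∧ (P → P))) ↔ (~P ∧ ((P ↔ (Q ↔ P)) ↔ (P → (P → Q)))) = 3 ↔ 1 = 1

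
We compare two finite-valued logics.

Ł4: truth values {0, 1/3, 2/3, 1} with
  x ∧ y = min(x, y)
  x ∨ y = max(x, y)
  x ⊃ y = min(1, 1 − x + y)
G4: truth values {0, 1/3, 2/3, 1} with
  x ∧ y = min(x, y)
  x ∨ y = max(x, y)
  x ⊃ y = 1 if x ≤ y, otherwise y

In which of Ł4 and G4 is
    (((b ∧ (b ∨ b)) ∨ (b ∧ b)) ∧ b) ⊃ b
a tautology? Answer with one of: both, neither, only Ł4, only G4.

both

In Ł4: every assignment gives 1 — tautology.
In G4: every assignment gives 1 — tautology.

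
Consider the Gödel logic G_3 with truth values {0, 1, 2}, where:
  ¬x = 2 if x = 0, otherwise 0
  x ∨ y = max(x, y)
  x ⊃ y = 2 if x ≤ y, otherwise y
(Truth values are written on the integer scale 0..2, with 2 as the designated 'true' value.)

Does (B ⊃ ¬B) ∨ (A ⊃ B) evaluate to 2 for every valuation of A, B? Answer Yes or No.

No

Counterexample: take A = 2, B = 1.
¬B = ¬1 = 0
B ⊃ ¬B = 1 ⊃ 0 = 0
A ⊃ B = 2 ⊃ 1 = 1
(B ⊃ ¬B) ∨ (A ⊃ B) = 0 ∨ 1 = 1
This gives 1 ≠ 2.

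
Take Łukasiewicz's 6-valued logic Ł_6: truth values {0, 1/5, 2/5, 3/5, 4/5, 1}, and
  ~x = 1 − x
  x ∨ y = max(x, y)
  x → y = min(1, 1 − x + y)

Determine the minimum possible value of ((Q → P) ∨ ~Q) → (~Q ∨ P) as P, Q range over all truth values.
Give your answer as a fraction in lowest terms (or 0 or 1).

3/5

Take P = 2/5, Q = 2/5:
Q → P = 2/5 → 2/5 = 1
~Q = ~2/5 = 3/5
(Q → P) ∨ ~Q = 1 ∨ 3/5 = 1
~Q = ~2/5 = 3/5
~Q ∨ P = 3/5 ∨ 2/5 = 3/5
((Q → P) ∨ ~Q) → (~Q ∨ P) = 1 → 3/5 = 3/5
No assignment yields a value below 3/5, so this is the minimum.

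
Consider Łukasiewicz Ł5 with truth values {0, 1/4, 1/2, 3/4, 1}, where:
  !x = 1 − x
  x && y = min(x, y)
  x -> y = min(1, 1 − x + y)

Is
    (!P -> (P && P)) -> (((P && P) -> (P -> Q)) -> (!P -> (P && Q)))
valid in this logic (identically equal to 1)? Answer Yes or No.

No

Counterexample: take P = 1/4, Q = 0.
!P = !1/4 = 3/4
P && P = 1/4 && 1/4 = 1/4
!P -> (P && P) = 3/4 -> 1/4 = 1/2
P && P = 1/4 && 1/4 = 1/4
P -> Q = 1/4 -> 0 = 3/4
(P && P) -> (P -> Q) = 1/4 -> 3/4 = 1
!P = !1/4 = 3/4
P && Q = 1/4 && 0 = 0
!P -> (P && Q) = 3/4 -> 0 = 1/4
((P && P) -> (P -> Q)) -> (!P -> (P && Q)) = 1 -> 1/4 = 1/4
(!P -> (P && P)) -> (((P && P) -> (P -> Q)) -> (!P -> (P && Q))) = 1/2 -> 1/4 = 3/4
This gives 3/4 ≠ 1.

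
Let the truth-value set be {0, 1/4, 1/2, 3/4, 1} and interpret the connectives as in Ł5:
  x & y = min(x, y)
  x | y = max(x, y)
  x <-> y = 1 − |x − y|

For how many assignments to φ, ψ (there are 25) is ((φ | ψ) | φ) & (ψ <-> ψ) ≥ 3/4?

value 1: 9 assignments (counts)
value 3/4: 7 assignments (counts)
value 1/2: 5 assignments
value 1/4: 3 assignments
value 0: 1 assignment
So 16 of the 25 assignments meet the threshold.

16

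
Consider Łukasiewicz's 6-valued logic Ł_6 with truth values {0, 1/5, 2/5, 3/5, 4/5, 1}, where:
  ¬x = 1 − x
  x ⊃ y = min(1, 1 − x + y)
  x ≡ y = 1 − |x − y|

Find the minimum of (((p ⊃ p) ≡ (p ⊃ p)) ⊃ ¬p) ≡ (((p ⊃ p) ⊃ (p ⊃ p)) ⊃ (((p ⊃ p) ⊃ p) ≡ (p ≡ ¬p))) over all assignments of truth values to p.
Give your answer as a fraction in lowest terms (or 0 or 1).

3/5

Take p = 3/5:
p ⊃ p = 3/5 ⊃ 3/5 = 1
p ⊃ p = 3/5 ⊃ 3/5 = 1
(p ⊃ p) ≡ (p ⊃ p) = 1 ≡ 1 = 1
¬p = ¬3/5 = 2/5
((p ⊃ p) ≡ (p ⊃ p)) ⊃ ¬p = 1 ⊃ 2/5 = 2/5
p ⊃ p = 3/5 ⊃ 3/5 = 1
p ⊃ p = 3/5 ⊃ 3/5 = 1
(p ⊃ p) ⊃ (p ⊃ p) = 1 ⊃ 1 = 1
p ⊃ p = 3/5 ⊃ 3/5 = 1
(p ⊃ p) ⊃ p = 1 ⊃ 3/5 = 3/5
¬p = ¬3/5 = 2/5
p ≡ ¬p = 3/5 ≡ 2/5 = 4/5
((p ⊃ p) ⊃ p) ≡ (p ≡ ¬p) = 3/5 ≡ 4/5 = 4/5
((p ⊃ p) ⊃ (p ⊃ p)) ⊃ (((p ⊃ p) ⊃ p) ≡ (p ≡ ¬p)) = 1 ⊃ 4/5 = 4/5
(((p ⊃ p) ≡ (p ⊃ p)) ⊃ ¬p) ≡ (((p ⊃ p) ⊃ (p ⊃ p)) ⊃ (((p ⊃ p) ⊃ p) ≡ (p ≡ ¬p))) = 2/5 ≡ 4/5 = 3/5
No assignment yields a value below 3/5, so this is the minimum.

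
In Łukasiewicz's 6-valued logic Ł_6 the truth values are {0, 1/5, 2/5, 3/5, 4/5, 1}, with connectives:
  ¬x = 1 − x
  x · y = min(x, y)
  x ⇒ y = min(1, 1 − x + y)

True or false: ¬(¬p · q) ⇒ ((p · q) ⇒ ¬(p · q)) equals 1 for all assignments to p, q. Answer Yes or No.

No

Counterexample: take p = 4/5, q = 4/5.
¬p = ¬4/5 = 1/5
¬p · q = 1/5 · 4/5 = 1/5
¬(¬p · q) = ¬1/5 = 4/5
p · q = 4/5 · 4/5 = 4/5
p · q = 4/5 · 4/5 = 4/5
¬(p · q) = ¬4/5 = 1/5
(p · q) ⇒ ¬(p · q) = 4/5 ⇒ 1/5 = 2/5
¬(¬p · q) ⇒ ((p · q) ⇒ ¬(p · q)) = 4/5 ⇒ 2/5 = 3/5
This gives 3/5 ≠ 1.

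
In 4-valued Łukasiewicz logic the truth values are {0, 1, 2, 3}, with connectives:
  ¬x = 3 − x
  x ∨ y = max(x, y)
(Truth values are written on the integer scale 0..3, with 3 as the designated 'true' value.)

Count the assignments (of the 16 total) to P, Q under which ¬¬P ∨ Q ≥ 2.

12

P = 0, Q = 0 ↦ 0  <
P = 0, Q = 1 ↦ 1  <
P = 0, Q = 2 ↦ 2  ≥
P = 0, Q = 3 ↦ 3  ≥
P = 1, Q = 0 ↦ 1  <
P = 1, Q = 1 ↦ 1  <
P = 1, Q = 2 ↦ 2  ≥
P = 1, Q = 3 ↦ 3  ≥
P = 2, Q = 0 ↦ 2  ≥
P = 2, Q = 1 ↦ 2  ≥
P = 2, Q = 2 ↦ 2  ≥
P = 2, Q = 3 ↦ 3  ≥
P = 3, Q = 0 ↦ 3  ≥
P = 3, Q = 1 ↦ 3  ≥
P = 3, Q = 2 ↦ 3  ≥
P = 3, Q = 3 ↦ 3  ≥
So 12 of the 16 assignments meet the threshold.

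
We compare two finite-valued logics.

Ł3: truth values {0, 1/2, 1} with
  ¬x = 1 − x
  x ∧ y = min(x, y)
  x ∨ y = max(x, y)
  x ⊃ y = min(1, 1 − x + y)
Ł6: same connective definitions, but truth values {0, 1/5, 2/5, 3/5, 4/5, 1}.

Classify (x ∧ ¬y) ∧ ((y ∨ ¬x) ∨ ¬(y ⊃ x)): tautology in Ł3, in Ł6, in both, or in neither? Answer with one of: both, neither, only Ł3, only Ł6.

neither

In Ł3: at x = 0, y = 0 the value is 0 — not a tautology.
In Ł6: at x = 0, y = 0 the value is 0 — not a tautology.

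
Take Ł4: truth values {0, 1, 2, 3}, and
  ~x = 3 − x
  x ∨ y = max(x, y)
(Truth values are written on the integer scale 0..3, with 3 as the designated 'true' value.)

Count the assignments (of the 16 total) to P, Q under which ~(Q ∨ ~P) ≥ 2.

4

P = 0, Q = 0 ↦ 0  <
P = 0, Q = 1 ↦ 0  <
P = 0, Q = 2 ↦ 0  <
P = 0, Q = 3 ↦ 0  <
P = 1, Q = 0 ↦ 1  <
P = 1, Q = 1 ↦ 1  <
P = 1, Q = 2 ↦ 1  <
P = 1, Q = 3 ↦ 0  <
P = 2, Q = 0 ↦ 2  ≥
P = 2, Q = 1 ↦ 2  ≥
P = 2, Q = 2 ↦ 1  <
P = 2, Q = 3 ↦ 0  <
P = 3, Q = 0 ↦ 3  ≥
P = 3, Q = 1 ↦ 2  ≥
P = 3, Q = 2 ↦ 1  <
P = 3, Q = 3 ↦ 0  <
So 4 of the 16 assignments meet the threshold.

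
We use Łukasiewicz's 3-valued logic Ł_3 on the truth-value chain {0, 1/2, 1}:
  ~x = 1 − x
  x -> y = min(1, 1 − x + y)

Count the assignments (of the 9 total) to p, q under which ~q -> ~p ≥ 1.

p = 0, q = 0 ↦ 1  ≥
p = 0, q = 1/2 ↦ 1  ≥
p = 0, q = 1 ↦ 1  ≥
p = 1/2, q = 0 ↦ 1/2  <
p = 1/2, q = 1/2 ↦ 1  ≥
p = 1/2, q = 1 ↦ 1  ≥
p = 1, q = 0 ↦ 0  <
p = 1, q = 1/2 ↦ 1/2  <
p = 1, q = 1 ↦ 1  ≥
So 6 of the 9 assignments meet the threshold.

6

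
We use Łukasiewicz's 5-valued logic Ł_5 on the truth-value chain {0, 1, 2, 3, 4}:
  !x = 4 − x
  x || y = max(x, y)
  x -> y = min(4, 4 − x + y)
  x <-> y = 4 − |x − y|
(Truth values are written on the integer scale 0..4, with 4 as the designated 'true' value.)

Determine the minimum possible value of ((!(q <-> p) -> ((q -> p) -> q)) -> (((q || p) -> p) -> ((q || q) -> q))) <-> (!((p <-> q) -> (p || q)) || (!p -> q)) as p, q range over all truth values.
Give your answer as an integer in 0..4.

Take p = 0, q = 1:
q <-> p = 1 <-> 0 = 3
!(q <-> p) = !3 = 1
q -> p = 1 -> 0 = 3
(q -> p) -> q = 3 -> 1 = 2
!(q <-> p) -> ((q -> p) -> q) = 1 -> 2 = 4
q || p = 1 || 0 = 1
(q || p) -> p = 1 -> 0 = 3
q || q = 1 || 1 = 1
(q || q) -> q = 1 -> 1 = 4
((q || p) -> p) -> ((q || q) -> q) = 3 -> 4 = 4
(!(q <-> p) -> ((q -> p) -> q)) -> (((q || p) -> p) -> ((q || q) -> q)) = 4 -> 4 = 4
p <-> q = 0 <-> 1 = 3
p || q = 0 || 1 = 1
(p <-> q) -> (p || q) = 3 -> 1 = 2
!((p <-> q) -> (p || q)) = !2 = 2
!p = !0 = 4
!p -> q = 4 -> 1 = 1
!((p <-> q) -> (p || q)) || (!p -> q) = 2 || 1 = 2
((!(q <-> p) -> ((q -> p) -> q)) -> (((q || p) -> p) -> ((q || q) -> q))) <-> (!((p <-> q) -> (p || q)) || (!p -> q)) = 4 <-> 2 = 2
No assignment yields a value below 2, so this is the minimum.

2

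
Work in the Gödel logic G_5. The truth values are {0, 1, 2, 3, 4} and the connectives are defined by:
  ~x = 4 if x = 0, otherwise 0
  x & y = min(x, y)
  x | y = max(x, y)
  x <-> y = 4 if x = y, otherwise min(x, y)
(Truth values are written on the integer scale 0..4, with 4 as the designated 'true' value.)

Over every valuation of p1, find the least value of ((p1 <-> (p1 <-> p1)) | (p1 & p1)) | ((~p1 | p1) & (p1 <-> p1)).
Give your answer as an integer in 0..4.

1

Take p1 = 1:
p1 <-> p1 = 1 <-> 1 = 4
p1 <-> (p1 <-> p1) = 1 <-> 4 = 1
p1 & p1 = 1 & 1 = 1
(p1 <-> (p1 <-> p1)) | (p1 & p1) = 1 | 1 = 1
~p1 = ~1 = 0
~p1 | p1 = 0 | 1 = 1
p1 <-> p1 = 1 <-> 1 = 4
(~p1 | p1) & (p1 <-> p1) = 1 & 4 = 1
((p1 <-> (p1 <-> p1)) | (p1 & p1)) | ((~p1 | p1) & (p1 <-> p1)) = 1 | 1 = 1
No assignment yields a value below 1, so this is the minimum.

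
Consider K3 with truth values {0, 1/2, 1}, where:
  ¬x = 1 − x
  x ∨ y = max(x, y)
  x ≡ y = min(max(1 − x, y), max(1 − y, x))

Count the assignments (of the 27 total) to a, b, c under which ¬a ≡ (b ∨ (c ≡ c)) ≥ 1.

7

value 1: 7 assignments (counts)
value 1/2: 13 assignments
value 0: 7 assignments
So 7 of the 27 assignments meet the threshold.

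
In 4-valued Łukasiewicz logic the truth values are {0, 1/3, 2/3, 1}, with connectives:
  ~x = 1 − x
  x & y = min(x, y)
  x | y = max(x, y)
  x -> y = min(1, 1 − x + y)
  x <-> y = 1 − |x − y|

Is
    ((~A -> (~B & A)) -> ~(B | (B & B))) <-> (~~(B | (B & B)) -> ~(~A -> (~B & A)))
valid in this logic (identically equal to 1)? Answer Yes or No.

Yes

A = 0, B = 0 ↦ 1
A = 0, B = 1/3 ↦ 1
A = 0, B = 2/3 ↦ 1
A = 0, B = 1 ↦ 1
A = 1/3, B = 0 ↦ 1
A = 1/3, B = 1/3 ↦ 1
A = 1/3, B = 2/3 ↦ 1
A = 1/3, B = 1 ↦ 1
A = 2/3, B = 0 ↦ 1
A = 2/3, B = 1/3 ↦ 1
A = 2/3, B = 2/3 ↦ 1
A = 2/3, B = 1 ↦ 1
A = 1, B = 0 ↦ 1
A = 1, B = 1/3 ↦ 1
A = 1, B = 2/3 ↦ 1
A = 1, B = 1 ↦ 1
Every assignment gives a value ≥ 1.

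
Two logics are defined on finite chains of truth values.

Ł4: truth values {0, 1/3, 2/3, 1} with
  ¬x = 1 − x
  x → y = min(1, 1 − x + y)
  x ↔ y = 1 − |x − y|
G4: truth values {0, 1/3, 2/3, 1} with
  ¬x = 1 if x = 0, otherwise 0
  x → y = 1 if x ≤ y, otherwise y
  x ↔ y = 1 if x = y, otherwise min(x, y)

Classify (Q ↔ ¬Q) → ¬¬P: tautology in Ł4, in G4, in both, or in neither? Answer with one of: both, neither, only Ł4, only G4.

only G4

In Ł4: at P = 0, Q = 1/3 the value is 1/3 — not a tautology.
In G4: every assignment gives 1 — tautology.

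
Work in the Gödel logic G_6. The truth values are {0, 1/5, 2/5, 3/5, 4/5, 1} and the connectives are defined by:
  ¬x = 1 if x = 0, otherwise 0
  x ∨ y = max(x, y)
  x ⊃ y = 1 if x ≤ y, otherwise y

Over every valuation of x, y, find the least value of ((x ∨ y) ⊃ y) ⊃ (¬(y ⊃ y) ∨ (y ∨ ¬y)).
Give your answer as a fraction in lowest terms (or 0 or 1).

Take x = 0, y = 1/5:
x ∨ y = 0 ∨ 1/5 = 1/5
(x ∨ y) ⊃ y = 1/5 ⊃ 1/5 = 1
y ⊃ y = 1/5 ⊃ 1/5 = 1
¬(y ⊃ y) = ¬1 = 0
¬y = ¬1/5 = 0
y ∨ ¬y = 1/5 ∨ 0 = 1/5
¬(y ⊃ y) ∨ (y ∨ ¬y) = 0 ∨ 1/5 = 1/5
((x ∨ y) ⊃ y) ⊃ (¬(y ⊃ y) ∨ (y ∨ ¬y)) = 1 ⊃ 1/5 = 1/5
No assignment yields a value below 1/5, so this is the minimum.

1/5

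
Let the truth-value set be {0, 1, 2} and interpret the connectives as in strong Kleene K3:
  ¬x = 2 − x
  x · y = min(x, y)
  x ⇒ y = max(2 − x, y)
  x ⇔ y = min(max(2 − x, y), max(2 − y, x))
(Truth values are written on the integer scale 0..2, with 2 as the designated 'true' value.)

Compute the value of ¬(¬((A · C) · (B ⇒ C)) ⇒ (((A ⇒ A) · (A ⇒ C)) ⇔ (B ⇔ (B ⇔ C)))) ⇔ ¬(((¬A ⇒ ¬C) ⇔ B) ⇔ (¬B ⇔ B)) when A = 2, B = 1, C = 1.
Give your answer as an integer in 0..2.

1

A · C = 2 · 1 = 1
B ⇒ C = 1 ⇒ 1 = 1
(A · C) · (B ⇒ C) = 1 · 1 = 1
¬((A · C) · (B ⇒ C)) = ¬1 = 1
A ⇒ A = 2 ⇒ 2 = 2
A ⇒ C = 2 ⇒ 1 = 1
(A ⇒ A) · (A ⇒ C) = 2 · 1 = 1
B ⇔ C = 1 ⇔ 1 = 1
B ⇔ (B ⇔ C) = 1 ⇔ 1 = 1
((A ⇒ A) · (A ⇒ C)) ⇔ (B ⇔ (B ⇔ C)) = 1 ⇔ 1 = 1
¬((A · C) · (B ⇒ C)) ⇒ (((A ⇒ A) · (A ⇒ C)) ⇔ (B ⇔ (B ⇔ C))) = 1 ⇒ 1 = 1
¬(¬((A · C) · (B ⇒ C)) ⇒ (((A ⇒ A) · (A ⇒ C)) ⇔ (B ⇔ (B ⇔ C)))) = ¬1 = 1
¬A = ¬2 = 0
¬C = ¬1 = 1
¬A ⇒ ¬C = 0 ⇒ 1 = 2
(¬A ⇒ ¬C) ⇔ B = 2 ⇔ 1 = 1
¬B = ¬1 = 1
¬B ⇔ B = 1 ⇔ 1 = 1
((¬A ⇒ ¬C) ⇔ B) ⇔ (¬B ⇔ B) = 1 ⇔ 1 = 1
¬(((¬A ⇒ ¬C) ⇔ B) ⇔ (¬B ⇔ B)) = ¬1 = 1
¬(¬((A · C) · (B ⇒ C)) ⇒ (((A ⇒ A) · (A ⇒ C)) ⇔ (B ⇔ (B ⇔ C)))) ⇔ ¬(((¬A ⇒ ¬C) ⇔ B) ⇔ (¬B ⇔ B)) = 1 ⇔ 1 = 1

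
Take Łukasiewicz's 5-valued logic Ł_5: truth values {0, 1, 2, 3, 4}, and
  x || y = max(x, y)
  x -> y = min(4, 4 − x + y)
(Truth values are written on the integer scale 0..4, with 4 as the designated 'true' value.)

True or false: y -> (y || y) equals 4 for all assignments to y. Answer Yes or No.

y = 0 ↦ 4
y = 1 ↦ 4
y = 2 ↦ 4
y = 3 ↦ 4
y = 4 ↦ 4
Every assignment gives a value ≥ 4.

Yes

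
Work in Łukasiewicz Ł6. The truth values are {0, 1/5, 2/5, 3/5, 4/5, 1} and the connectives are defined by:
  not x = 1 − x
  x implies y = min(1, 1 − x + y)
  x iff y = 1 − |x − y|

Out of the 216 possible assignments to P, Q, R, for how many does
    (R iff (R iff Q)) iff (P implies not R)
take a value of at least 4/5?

109

value 1: 44 assignments (counts)
value 4/5: 65 assignments (counts)
value 3/5: 47 assignments
value 2/5: 35 assignments
value 1/5: 17 assignments
value 0: 8 assignments
So 109 of the 216 assignments meet the threshold.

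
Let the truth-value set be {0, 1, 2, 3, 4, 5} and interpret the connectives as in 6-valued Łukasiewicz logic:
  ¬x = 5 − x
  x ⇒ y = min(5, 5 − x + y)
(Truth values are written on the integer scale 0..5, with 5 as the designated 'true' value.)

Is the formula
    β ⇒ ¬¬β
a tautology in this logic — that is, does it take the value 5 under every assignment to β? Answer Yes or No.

Yes

β = 0 ↦ 5
β = 1 ↦ 5
β = 2 ↦ 5
β = 3 ↦ 5
β = 4 ↦ 5
β = 5 ↦ 5
Every assignment gives a value ≥ 5.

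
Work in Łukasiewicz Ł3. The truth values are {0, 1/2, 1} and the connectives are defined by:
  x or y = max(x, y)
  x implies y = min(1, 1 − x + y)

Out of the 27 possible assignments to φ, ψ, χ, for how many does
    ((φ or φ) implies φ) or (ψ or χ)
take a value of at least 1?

value 1: 27 assignments (counts)
So 27 of the 27 assignments meet the threshold.

27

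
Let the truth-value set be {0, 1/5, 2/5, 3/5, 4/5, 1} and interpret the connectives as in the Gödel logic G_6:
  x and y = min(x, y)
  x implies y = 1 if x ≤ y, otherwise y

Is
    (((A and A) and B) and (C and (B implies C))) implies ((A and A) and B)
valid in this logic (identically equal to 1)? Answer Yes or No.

At A = 0, B = 1/5, C = 0, for instance:
A and A = 0 and 0 = 0
(A and A) and B = 0 and 1/5 = 0
B implies C = 1/5 implies 0 = 0
C and (B implies C) = 0 and 0 = 0
((A and A) and B) and (C and (B implies C)) = 0 and 0 = 0
(((A and A) and B) and (C and (B implies C))) implies ((A and A) and B) = 0 implies 0 = 1
and checking the remaining 215 assignments likewise gives ≥ 1 in every case.

Yes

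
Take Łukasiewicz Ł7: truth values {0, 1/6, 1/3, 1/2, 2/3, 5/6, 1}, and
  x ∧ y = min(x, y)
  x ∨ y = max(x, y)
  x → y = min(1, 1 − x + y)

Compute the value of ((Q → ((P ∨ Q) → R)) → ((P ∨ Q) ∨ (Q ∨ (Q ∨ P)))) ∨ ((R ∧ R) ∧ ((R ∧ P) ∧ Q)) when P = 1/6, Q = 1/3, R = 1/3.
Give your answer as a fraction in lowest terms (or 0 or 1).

1/3

P ∨ Q = 1/6 ∨ 1/3 = 1/3
(P ∨ Q) → R = 1/3 → 1/3 = 1
Q → ((P ∨ Q) → R) = 1/3 → 1 = 1
P ∨ Q = 1/6 ∨ 1/3 = 1/3
Q ∨ P = 1/3 ∨ 1/6 = 1/3
Q ∨ (Q ∨ P) = 1/3 ∨ 1/3 = 1/3
(P ∨ Q) ∨ (Q ∨ (Q ∨ P)) = 1/3 ∨ 1/3 = 1/3
(Q → ((P ∨ Q) → R)) → ((P ∨ Q) ∨ (Q ∨ (Q ∨ P))) = 1 → 1/3 = 1/3
R ∧ R = 1/3 ∧ 1/3 = 1/3
R ∧ P = 1/3 ∧ 1/6 = 1/6
(R ∧ P) ∧ Q = 1/6 ∧ 1/3 = 1/6
(R ∧ R) ∧ ((R ∧ P) ∧ Q) = 1/3 ∧ 1/6 = 1/6
((Q → ((P ∨ Q) → R)) → ((P ∨ Q) ∨ (Q ∨ (Q ∨ P)))) ∨ ((R ∧ R) ∧ ((R ∧ P) ∧ Q)) = 1/3 ∨ 1/6 = 1/3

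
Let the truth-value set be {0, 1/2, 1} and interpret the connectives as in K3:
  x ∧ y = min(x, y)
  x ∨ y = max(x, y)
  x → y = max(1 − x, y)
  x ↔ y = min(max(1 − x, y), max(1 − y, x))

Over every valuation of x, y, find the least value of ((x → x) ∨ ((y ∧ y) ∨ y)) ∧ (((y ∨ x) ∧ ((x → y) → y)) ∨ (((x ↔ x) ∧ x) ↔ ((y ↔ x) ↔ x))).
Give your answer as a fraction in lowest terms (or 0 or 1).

1/2

Take x = 0, y = 1/2:
x → x = 0 → 0 = 1
y ∧ y = 1/2 ∧ 1/2 = 1/2
(y ∧ y) ∨ y = 1/2 ∨ 1/2 = 1/2
(x → x) ∨ ((y ∧ y) ∨ y) = 1 ∨ 1/2 = 1
y ∨ x = 1/2 ∨ 0 = 1/2
x → y = 0 → 1/2 = 1
(x → y) → y = 1 → 1/2 = 1/2
(y ∨ x) ∧ ((x → y) → y) = 1/2 ∧ 1/2 = 1/2
x ↔ x = 0 ↔ 0 = 1
(x ↔ x) ∧ x = 1 ∧ 0 = 0
y ↔ x = 1/2 ↔ 0 = 1/2
(y ↔ x) ↔ x = 1/2 ↔ 0 = 1/2
((x ↔ x) ∧ x) ↔ ((y ↔ x) ↔ x) = 0 ↔ 1/2 = 1/2
((y ∨ x) ∧ ((x → y) → y)) ∨ (((x ↔ x) ∧ x) ↔ ((y ↔ x) ↔ x)) = 1/2 ∨ 1/2 = 1/2
((x → x) ∨ ((y ∧ y) ∨ y)) ∧ (((y ∨ x) ∧ ((x → y) → y)) ∨ (((x ↔ x) ∧ x) ↔ ((y ↔ x) ↔ x))) = 1 ∧ 1/2 = 1/2
No assignment yields a value below 1/2, so this is the minimum.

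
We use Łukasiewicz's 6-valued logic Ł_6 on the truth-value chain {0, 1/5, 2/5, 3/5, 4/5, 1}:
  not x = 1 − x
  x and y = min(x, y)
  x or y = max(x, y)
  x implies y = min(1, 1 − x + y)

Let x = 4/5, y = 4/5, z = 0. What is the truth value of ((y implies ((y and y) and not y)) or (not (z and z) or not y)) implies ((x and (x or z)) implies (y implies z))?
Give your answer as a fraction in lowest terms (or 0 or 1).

2/5

y and y = 4/5 and 4/5 = 4/5
not y = not 4/5 = 1/5
(y and y) and not y = 4/5 and 1/5 = 1/5
y implies ((y and y) and not y) = 4/5 implies 1/5 = 2/5
z and z = 0 and 0 = 0
not (z and z) = not 0 = 1
not y = not 4/5 = 1/5
not (z and z) or not y = 1 or 1/5 = 1
(y implies ((y and y) and not y)) or (not (z and z) or not y) = 2/5 or 1 = 1
x or z = 4/5 or 0 = 4/5
x and (x or z) = 4/5 and 4/5 = 4/5
y implies z = 4/5 implies 0 = 1/5
(x and (x or z)) implies (y implies z) = 4/5 implies 1/5 = 2/5
((y implies ((y and y) and not y)) or (not (z and z) or not y)) implies ((x and (x or z)) implies (y implies z)) = 1 implies 2/5 = 2/5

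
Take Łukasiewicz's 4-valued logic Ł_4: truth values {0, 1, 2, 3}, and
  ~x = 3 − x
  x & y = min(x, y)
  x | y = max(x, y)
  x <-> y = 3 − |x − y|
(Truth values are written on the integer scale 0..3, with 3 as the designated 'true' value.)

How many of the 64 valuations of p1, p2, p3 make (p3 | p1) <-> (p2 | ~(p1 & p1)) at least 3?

value 3: 16 assignments (counts)
value 2: 28 assignments
value 1: 12 assignments
value 0: 8 assignments
So 16 of the 64 assignments meet the threshold.

16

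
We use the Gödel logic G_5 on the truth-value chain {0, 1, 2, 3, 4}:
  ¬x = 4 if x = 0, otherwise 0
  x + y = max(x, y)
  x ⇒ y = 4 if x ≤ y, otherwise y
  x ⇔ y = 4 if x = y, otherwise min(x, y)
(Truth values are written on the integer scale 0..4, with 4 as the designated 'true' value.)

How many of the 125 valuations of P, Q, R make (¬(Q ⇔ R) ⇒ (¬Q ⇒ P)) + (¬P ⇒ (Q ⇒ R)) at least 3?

value 4: 125 assignments (counts)
So 125 of the 125 assignments meet the threshold.

125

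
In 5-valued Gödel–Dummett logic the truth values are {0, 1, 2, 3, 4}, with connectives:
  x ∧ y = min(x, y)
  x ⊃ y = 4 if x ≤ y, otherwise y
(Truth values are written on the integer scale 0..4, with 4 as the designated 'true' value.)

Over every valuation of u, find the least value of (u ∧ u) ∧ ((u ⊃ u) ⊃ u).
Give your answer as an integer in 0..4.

0

Take u = 0:
u ∧ u = 0 ∧ 0 = 0
u ⊃ u = 0 ⊃ 0 = 4
(u ⊃ u) ⊃ u = 4 ⊃ 0 = 0
(u ∧ u) ∧ ((u ⊃ u) ⊃ u) = 0 ∧ 0 = 0
No assignment yields a value below 0, so this is the minimum.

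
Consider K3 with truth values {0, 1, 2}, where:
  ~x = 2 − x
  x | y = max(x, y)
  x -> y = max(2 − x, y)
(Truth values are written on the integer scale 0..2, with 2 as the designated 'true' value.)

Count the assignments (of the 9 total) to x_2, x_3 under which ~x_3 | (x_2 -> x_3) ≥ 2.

x_2 = 0, x_3 = 0 ↦ 2  ≥
x_2 = 0, x_3 = 1 ↦ 2  ≥
x_2 = 0, x_3 = 2 ↦ 2  ≥
x_2 = 1, x_3 = 0 ↦ 2  ≥
x_2 = 1, x_3 = 1 ↦ 1  <
x_2 = 1, x_3 = 2 ↦ 2  ≥
x_2 = 2, x_3 = 0 ↦ 2  ≥
x_2 = 2, x_3 = 1 ↦ 1  <
x_2 = 2, x_3 = 2 ↦ 2  ≥
So 7 of the 9 assignments meet the threshold.

7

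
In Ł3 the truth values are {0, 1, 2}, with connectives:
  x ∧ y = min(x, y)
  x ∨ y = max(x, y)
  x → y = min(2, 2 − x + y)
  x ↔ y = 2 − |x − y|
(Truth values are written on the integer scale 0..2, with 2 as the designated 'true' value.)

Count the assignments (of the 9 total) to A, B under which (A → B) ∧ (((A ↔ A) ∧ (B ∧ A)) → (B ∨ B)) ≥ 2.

6

A = 0, B = 0 ↦ 2  ≥
A = 0, B = 1 ↦ 2  ≥
A = 0, B = 2 ↦ 2  ≥
A = 1, B = 0 ↦ 1  <
A = 1, B = 1 ↦ 2  ≥
A = 1, B = 2 ↦ 2  ≥
A = 2, B = 0 ↦ 0  <
A = 2, B = 1 ↦ 1  <
A = 2, B = 2 ↦ 2  ≥
So 6 of the 9 assignments meet the threshold.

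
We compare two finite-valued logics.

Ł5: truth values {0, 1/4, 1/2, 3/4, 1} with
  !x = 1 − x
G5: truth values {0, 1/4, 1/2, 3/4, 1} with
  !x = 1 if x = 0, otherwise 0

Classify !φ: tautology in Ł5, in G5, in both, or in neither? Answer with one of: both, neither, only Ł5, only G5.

neither

In Ł5: at φ = 1/4 the value is 3/4 — not a tautology.
In G5: at φ = 1/4 the value is 0 — not a tautology.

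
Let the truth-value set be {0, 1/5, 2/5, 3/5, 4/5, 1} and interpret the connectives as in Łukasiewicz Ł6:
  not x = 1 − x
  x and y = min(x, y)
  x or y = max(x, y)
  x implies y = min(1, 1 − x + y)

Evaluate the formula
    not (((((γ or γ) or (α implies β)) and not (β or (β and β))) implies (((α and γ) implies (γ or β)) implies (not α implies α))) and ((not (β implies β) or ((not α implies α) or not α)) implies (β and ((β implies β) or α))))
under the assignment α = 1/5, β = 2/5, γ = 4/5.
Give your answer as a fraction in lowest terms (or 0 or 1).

2/5

γ or γ = 4/5 or 4/5 = 4/5
α implies β = 1/5 implies 2/5 = 1
(γ or γ) or (α implies β) = 4/5 or 1 = 1
β and β = 2/5 and 2/5 = 2/5
β or (β and β) = 2/5 or 2/5 = 2/5
not (β or (β and β)) = not 2/5 = 3/5
((γ or γ) or (α implies β)) and not (β or (β and β)) = 1 and 3/5 = 3/5
α and γ = 1/5 and 4/5 = 1/5
γ or β = 4/5 or 2/5 = 4/5
(α and γ) implies (γ or β) = 1/5 implies 4/5 = 1
not α = not 1/5 = 4/5
not α implies α = 4/5 implies 1/5 = 2/5
((α and γ) implies (γ or β)) implies (not α implies α) = 1 implies 2/5 = 2/5
(((γ or γ) or (α implies β)) and not (β or (β and β))) implies (((α and γ) implies (γ or β)) implies (not α implies α)) = 3/5 implies 2/5 = 4/5
β implies β = 2/5 implies 2/5 = 1
not (β implies β) = not 1 = 0
not α = not 1/5 = 4/5
not α implies α = 4/5 implies 1/5 = 2/5
not α = not 1/5 = 4/5
(not α implies α) or not α = 2/5 or 4/5 = 4/5
not (β implies β) or ((not α implies α) or not α) = 0 or 4/5 = 4/5
β implies β = 2/5 implies 2/5 = 1
(β implies β) or α = 1 or 1/5 = 1
β and ((β implies β) or α) = 2/5 and 1 = 2/5
(not (β implies β) or ((not α implies α) or not α)) implies (β and ((β implies β) or α)) = 4/5 implies 2/5 = 3/5
((((γ or γ) or (α implies β)) and not (β or (β and β))) implies (((α and γ) implies (γ or β)) implies (not α implies α))) and ((not (β implies β) or ((not α implies α) or not α)) implies (β and ((β implies β) or α))) = 4/5 and 3/5 = 3/5
not (((((γ or γ) or (α implies β)) and not (β or (β and β))) implies (((α and γ) implies (γ or β)) implies (not α implies α))) and ((not (β implies β) or ((not α implies α) or not α)) implies (β and ((β implies β) or α)))) = not 3/5 = 2/5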